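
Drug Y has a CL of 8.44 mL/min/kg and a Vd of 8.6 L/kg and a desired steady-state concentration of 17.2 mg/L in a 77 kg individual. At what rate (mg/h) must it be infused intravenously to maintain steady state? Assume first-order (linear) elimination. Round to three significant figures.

671 mg/h

CL = 8.44 mL/min/kg × 77 kg = 649.9 mL/min = 649.9 × 60/1000 = 38.99 L/h
Infusion rate = CL · Css = 38.99 L/h × 17.2 mg/L = 670.6 mg/h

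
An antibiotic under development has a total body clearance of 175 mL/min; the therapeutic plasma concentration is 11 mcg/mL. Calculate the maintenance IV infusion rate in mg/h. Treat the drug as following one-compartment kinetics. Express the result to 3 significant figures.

116 mg/h

CL = 175 mL/min = 175 × 0.06 = 10.50 L/h
At steady state, infusion rate equals elimination rate: rate in = CL × Css.
R₀ = 10.50 × 11 = 115.5 mg/h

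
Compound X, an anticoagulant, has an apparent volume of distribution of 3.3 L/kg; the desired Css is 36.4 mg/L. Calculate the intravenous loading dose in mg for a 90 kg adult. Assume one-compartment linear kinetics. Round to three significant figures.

10800 mg

Vd(total) = 90 kg × 3.3 L/kg = 297.0 L
LD = Vd × C = 297.0 × 36.40 = 10810 mg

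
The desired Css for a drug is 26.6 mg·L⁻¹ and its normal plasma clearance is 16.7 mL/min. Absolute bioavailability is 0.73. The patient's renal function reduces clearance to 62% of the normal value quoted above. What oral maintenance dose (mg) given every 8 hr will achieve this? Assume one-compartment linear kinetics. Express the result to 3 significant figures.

181 mg

CL = 16.7 mL/min = 16.7 × 0.06 = 1.002 L/h
Patient clearance = 0.62 × 1.002 = 0.6212 L/h
D = CL × Css × τ / F = 0.6212 × 26.6 × 8 / 0.73 = 181.1 mg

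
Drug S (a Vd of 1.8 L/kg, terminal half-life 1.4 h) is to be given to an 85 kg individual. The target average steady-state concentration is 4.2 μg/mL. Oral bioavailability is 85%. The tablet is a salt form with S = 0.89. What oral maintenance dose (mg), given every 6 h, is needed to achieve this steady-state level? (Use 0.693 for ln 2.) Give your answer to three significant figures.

2520 mg

Vd = 1.8 L/kg × 85 kg = 153.0 L
k = 0.693/1.4 = 0.4950 h⁻¹, so CL = k·Vd = 0.4950 × 153.0 = 75.74 L/h
D = CL × Css × τ / F / S = 75.74 × 4.2 × 6 / 0.85 / 0.89 = 2523 mg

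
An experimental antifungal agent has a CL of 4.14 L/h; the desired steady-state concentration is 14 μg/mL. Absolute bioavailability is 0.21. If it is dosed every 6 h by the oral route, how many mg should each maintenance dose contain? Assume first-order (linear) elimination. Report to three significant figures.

D = CL × Css × τ / F = 4.140 × 14 × 6 / 0.21 = 1656 mg

1660 mg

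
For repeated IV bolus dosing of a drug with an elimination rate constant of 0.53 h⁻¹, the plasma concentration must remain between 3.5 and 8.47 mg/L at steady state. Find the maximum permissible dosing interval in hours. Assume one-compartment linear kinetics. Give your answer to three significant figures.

1.67 h

Between IV bolus doses, concentration decays as C = C₀·e^(−kτ), so C_peak/C_trough = e^(kτ).
τ_max = ln(C_peak/C_trough) / k = ln(8.47/3.5) / 0.5300 = 0.8838 / 0.5300 = 1.668 h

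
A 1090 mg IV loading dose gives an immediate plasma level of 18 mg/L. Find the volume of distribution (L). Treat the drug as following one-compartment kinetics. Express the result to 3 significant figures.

Immediately after an IV bolus, C₀ = Dose / Vd, so Vd = Dose / C₀.
Vd = 1090 / 18 = 60.56 L

60.6 L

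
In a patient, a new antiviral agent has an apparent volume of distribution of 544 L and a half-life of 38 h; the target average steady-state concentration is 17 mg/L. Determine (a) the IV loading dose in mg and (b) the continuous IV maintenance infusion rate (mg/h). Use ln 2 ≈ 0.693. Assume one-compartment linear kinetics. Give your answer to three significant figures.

(a) 9250 mg; (b) 169 mg/h

LD = Vd × C = 544.0 × 17 = 9248 mg
CL = 0.693 × Vd / t½ = 0.693 × 544.0 / 38 = 9.921 L/h
Infusion rate = CL × Css = 9.921 × 17 = 168.7 mg/h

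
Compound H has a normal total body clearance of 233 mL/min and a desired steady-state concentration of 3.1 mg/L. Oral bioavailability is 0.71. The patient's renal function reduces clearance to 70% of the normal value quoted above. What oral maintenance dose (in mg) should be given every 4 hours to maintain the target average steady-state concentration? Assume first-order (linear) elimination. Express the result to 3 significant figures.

171 mg

Convert clearance: 233 mL/min × 60 min/h ÷ 1000 mL/L = 13.98 L/h
Patient clearance = 0.7 × 13.98 = 9.786 L/h
D = CL × Css × τ / F = 9.786 × 3.1 × 4 / 0.71 = 170.9 mg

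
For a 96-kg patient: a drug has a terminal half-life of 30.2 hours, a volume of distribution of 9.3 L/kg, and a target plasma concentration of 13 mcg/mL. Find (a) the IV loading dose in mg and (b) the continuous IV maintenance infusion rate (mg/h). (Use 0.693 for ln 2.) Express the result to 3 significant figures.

Vd(total) = 96 kg × 9.3 L/kg = 892.8 L
LD = Vd × C = 892.8 × 13 = 11610 mg
CL = 0.693 × Vd / t½ = 0.693 × 892.8 / 30.2 = 20.49 L/h
Infusion rate = CL × Css = 20.49 × 13 = 266.4 mg/h

(a) 11600 mg; (b) 266 mg/h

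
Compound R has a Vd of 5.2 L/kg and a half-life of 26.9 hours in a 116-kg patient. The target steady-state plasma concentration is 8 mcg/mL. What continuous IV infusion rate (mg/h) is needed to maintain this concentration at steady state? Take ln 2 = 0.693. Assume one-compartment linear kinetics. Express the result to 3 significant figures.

Vd = 5.2 L/kg × 116 kg = 603.2 L
CL = ln 2 · Vd / t½ = 0.693 × 603.2 / 26.9 = 15.54 L/h
Infusion rate = CL × Css = 15.54 × 8 = 124.3 mg/h

124 mg/h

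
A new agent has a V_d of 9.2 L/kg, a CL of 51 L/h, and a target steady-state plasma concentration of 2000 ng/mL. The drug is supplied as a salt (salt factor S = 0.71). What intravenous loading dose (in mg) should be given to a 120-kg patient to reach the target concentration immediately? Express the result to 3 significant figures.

3110 mg

Vd(total) = 120 kg × 9.2 L/kg = 1104 L
C = 2000 ng/mL = 2.000 mg/L
LD = Vd × C / S = 1104 × 2.000 / 0.71 = 3110 mg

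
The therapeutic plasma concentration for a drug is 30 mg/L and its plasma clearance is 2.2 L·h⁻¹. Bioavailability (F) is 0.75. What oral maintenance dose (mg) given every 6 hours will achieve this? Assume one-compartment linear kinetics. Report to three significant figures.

D = CL × Css × τ / F = 2.200 × 30 × 6 / 0.75 = 528.0 mg

528 mg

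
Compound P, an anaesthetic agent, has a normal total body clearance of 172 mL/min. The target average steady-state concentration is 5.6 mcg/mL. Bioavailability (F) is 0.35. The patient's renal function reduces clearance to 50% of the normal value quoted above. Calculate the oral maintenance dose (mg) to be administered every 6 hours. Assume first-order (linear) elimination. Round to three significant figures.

495 mg

CL = 172 mL/min × 60/1000 = 10.32 L/h
Patient clearance = 0.5 × 10.32 = 5.160 L/h
At steady state, dose per interval replaces the amount cleared in that interval: F·D/τ = CL·Css.
D = CL × Css × τ / F = 5.160 × 5.6 × 6 / 0.35 = 495.4 mg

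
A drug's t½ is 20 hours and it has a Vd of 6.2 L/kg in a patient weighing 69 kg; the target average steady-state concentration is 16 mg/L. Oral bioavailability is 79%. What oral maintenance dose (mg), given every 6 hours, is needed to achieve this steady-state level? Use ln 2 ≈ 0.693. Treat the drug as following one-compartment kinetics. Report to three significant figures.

Total Vd = 6.2 × 69 = 427.8 L
k = 0.693/20 = 0.03465 h⁻¹, so CL = k·Vd = 0.03465 × 427.8 = 14.82 L/h
D = CL × Css × τ / F = 14.82 × 16 × 6 / 0.79 = 1801 mg

1800 mg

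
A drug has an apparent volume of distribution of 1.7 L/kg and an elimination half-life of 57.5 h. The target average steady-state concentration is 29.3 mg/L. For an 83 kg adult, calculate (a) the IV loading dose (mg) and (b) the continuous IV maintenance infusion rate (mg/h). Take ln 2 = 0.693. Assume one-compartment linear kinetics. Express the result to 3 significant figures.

(a) 4130 mg; (b) 49.8 mg/h

Vd(total) = 83 kg × 1.7 L/kg = 141.1 L
LD = Vd × C = 141.1 × 29.3 = 4134 mg
CL = 0.693 × Vd / t½ = 0.693 × 141.1 / 57.5 = 1.701 L/h
Infusion rate = CL × Css = 1.701 × 29.3 = 49.84 mg/h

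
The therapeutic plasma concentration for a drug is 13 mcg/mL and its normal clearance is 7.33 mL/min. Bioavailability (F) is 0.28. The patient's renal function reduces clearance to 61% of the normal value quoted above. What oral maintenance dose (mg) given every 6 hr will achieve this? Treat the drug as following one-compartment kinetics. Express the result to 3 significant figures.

Convert clearance: 7.33 mL/min × 60 min/h ÷ 1000 mL/L = 0.4398 L/h
Patient clearance = 0.61 × 0.4398 = 0.2683 L/h
D = CL × Css × τ / F = 0.2683 × 13 × 6 / 0.28 = 74.74 mg

74.7 mg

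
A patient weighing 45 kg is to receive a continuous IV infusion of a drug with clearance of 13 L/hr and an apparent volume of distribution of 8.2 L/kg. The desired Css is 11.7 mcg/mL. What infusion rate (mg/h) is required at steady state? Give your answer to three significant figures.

152 mg/h

R₀ = 13.00 × 11.7 = 152.1 mg/h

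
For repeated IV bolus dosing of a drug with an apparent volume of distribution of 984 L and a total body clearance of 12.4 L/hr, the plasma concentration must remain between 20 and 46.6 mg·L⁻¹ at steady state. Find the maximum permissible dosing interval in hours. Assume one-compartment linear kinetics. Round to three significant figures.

67.1 h

k = CL / Vd = 12.40 / 984.0 = 0.01260 h⁻¹
Between IV bolus doses, concentration decays as C = C₀·e^(−kτ), so C_peak/C_trough = e^(kτ).
τ_max = ln(C_peak/C_trough) / k = ln(46.6/20) / 0.01260 = 0.8459 / 0.01260 = 67.13 h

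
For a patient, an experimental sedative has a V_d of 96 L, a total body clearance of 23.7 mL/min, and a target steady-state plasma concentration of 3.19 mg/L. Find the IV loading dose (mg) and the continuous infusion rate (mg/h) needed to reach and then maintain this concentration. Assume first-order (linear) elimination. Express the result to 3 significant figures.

LD = Vd · C_target = 96.00 × 3.19 = 306.2 mg
Convert clearance: 23.7 mL/min × 60 min/h ÷ 1000 mL/L = 1.422 L/h
Maintenance: replace elimination → rate = CL × Css = 1.422 × 3.19 = 4.536 mg/h

(a) 306 mg; (b) 4.54 mg/h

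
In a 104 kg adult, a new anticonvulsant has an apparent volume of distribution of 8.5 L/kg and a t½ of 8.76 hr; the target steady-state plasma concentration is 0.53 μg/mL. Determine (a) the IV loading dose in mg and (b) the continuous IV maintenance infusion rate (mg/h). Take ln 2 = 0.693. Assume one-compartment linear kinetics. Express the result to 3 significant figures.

Total Vd = 8.5 × 104 = 884.0 L
LD = Vd × C = 884.0 × 0.53 = 468.5 mg
CL = 0.693 × Vd / t½ = 0.693 × 884.0 / 8.76 = 69.93 L/h
Infusion rate = CL × Css = 69.93 × 0.53 = 37.06 mg/h

(a) 469 mg; (b) 37.1 mg/h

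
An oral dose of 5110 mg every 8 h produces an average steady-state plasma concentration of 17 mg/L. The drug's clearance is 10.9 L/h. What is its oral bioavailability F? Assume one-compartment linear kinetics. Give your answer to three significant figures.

F·D/τ = CL·Css at steady state → F = CL·Css·τ / D.
F = 10.9 × 17 × 8 / 5110 = 0.290

0.290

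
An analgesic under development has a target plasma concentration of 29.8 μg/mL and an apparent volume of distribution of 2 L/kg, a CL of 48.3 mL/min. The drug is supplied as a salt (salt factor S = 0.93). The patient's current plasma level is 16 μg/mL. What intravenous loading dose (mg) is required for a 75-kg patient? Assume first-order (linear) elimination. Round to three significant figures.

2230 mg

Vd(total) = 75 kg × 2 L/kg = 150.0 L
Concentration deficit ΔC = 29.8 − 16 = 13.80 mg/L
LD = Vd × ΔC / S = 150.0 × 13.80 / 0.93 = 2226 mg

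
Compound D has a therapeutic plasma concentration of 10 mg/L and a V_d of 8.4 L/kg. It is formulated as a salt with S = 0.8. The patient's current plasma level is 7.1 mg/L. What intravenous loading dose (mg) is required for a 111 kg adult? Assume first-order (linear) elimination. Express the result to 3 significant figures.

Vd(total) = 111 kg × 8.4 L/kg = 932.4 L
Concentration deficit ΔC = 10 − 7.1 = 2.900 mg/L
LD = Vd × ΔC / S = 932.4 × 2.900 / 0.8 = 3380 mg

3380 mg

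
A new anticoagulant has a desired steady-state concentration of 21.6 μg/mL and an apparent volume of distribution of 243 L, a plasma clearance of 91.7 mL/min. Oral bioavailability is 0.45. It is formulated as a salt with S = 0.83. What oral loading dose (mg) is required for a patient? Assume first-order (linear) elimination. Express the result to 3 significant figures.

14100 mg

Loading dose depends on Vd (not clearance): it fills the distribution volume.
LD = Vd × C / F / S = 243.0 × 21.60 / 0.45 / 0.83 = 14050 mg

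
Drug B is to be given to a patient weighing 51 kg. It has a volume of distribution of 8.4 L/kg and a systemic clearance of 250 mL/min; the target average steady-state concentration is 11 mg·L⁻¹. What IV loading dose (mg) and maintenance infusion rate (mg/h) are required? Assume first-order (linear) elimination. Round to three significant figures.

Vd = 8.4 L/kg × 51 kg = 428.4 L
LD = Vd · C_target = 428.4 × 11 = 4712 mg
Convert clearance: 250 mL/min × 60 min/h ÷ 1000 mL/L = 15.00 L/h
Maintenance: replace elimination → rate = CL × Css = 15.00 × 11 = 165.0 mg/h

(a) 4710 mg; (b) 165 mg/h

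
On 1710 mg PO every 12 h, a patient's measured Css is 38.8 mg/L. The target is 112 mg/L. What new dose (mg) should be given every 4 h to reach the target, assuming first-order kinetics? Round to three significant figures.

For first-order elimination, Css ∝ F·D/(CL·τ); F and CL are unchanged, so Css ∝ D/τ.
D₂ = D₁ × (Css,target / Css,current) × (τ₂/τ₁) = 1710 × (112/38.8) × (4/12) = 1645 mg

1650 mg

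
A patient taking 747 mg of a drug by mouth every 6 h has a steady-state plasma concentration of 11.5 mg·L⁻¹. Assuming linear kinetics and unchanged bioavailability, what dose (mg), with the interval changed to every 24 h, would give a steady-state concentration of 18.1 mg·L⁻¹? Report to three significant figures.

With linear kinetics, Css is proportional to dose rate (D/τ) at fixed clearance.
D₂ = D₁ × (Css,target / Css,current) × (τ₂/τ₁) = 747 × (18.1/11.5) × (24/6) = 4703 mg

4700 mg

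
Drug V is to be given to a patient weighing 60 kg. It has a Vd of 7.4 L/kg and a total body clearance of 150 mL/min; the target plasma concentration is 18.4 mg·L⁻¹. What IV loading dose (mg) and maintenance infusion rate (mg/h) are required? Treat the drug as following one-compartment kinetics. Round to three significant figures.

Vd = 7.4 L/kg × 60 kg = 444.0 L
LD = Vd · C_target = 444.0 × 18.4 = 8170 mg
Convert clearance: 150 mL/min × 60 min/h ÷ 1000 mL/L = 9.000 L/h
Infusion rate = 9.000 L/h × 18.4 mg/L = 165.6 mg/h

(a) 8170 mg; (b) 166 mg/h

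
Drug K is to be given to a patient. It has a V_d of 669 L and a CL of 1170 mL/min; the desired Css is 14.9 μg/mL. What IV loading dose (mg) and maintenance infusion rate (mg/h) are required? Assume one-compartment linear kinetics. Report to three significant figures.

(a) 9970 mg; (b) 1050 mg/h

LD = Vd · C_target = 669.0 × 14.9 = 9968 mg
CL = 1170 mL/min = 1170 × 0.06 = 70.20 L/h
Maintenance infusion rate = CL × Css = 70.20 × 14.9 = 1046 mg/h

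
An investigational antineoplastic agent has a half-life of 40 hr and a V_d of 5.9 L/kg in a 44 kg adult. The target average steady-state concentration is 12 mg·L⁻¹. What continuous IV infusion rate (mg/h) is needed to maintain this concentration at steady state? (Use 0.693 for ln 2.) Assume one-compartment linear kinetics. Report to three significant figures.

54.0 mg/h

Vd = 5.9 L/kg × 44 kg = 259.6 L
k = 0.693/40 = 0.01733 h⁻¹, so CL = k·Vd = 0.01733 × 259.6 = 4.499 L/h
Infusion rate = CL × Css = 4.499 × 12 = 53.99 mg/h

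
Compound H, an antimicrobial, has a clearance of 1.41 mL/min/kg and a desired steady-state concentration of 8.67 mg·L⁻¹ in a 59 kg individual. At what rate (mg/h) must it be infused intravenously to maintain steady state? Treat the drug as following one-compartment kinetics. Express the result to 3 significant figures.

43.3 mg/h

CL = 1.41 mL/min/kg × 59 kg = 83.19 mL/min = 83.19 × 60/1000 = 4.991 L/h
At steady state, infusion rate equals elimination rate: rate in = CL × Css.
Infusion rate = CL · Css = 4.991 L/h × 8.67 mg/L = 43.27 mg/h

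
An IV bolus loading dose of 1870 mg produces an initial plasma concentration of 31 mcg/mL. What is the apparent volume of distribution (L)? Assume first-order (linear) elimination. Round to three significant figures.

Immediately after an IV bolus, C₀ = Dose / Vd, so Vd = Dose / C₀.
Vd = 1870 / 31 = 60.32 L

60.3 L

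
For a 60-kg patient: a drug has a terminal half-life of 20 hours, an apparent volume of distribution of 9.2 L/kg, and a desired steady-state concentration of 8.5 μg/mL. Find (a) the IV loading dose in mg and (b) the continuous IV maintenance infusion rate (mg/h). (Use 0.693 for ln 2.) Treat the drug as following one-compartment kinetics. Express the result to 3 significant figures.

(a) 4690 mg; (b) 163 mg/h

Total Vd = 9.2 × 60 = 552.0 L
LD = Vd × C = 552.0 × 8.5 = 4692 mg
CL = 0.693 × Vd / t½ = 0.693 × 552.0 / 20 = 19.13 L/h
Infusion rate = CL × Css = 19.13 × 8.5 = 162.6 mg/h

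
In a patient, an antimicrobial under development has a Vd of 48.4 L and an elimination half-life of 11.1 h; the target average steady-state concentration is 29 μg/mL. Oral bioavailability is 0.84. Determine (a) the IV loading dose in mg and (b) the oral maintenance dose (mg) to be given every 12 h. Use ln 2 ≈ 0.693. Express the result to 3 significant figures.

(a) 1400 mg; (b) 1250 mg

LD = Vd × C = 48.40 × 29 = 1404 mg
CL = 0.693 × Vd / t½ = 0.693 × 48.40 / 11.1 = 3.022 L/h
D = CL × Css × τ / F = 3.022 × 29 × 12 / 0.84 = 1252 mg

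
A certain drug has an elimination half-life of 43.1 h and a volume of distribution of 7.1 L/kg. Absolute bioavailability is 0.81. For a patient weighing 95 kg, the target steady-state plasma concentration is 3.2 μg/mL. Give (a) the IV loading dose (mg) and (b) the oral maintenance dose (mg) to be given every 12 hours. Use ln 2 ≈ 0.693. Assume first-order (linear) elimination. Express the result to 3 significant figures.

(a) 2160 mg; (b) 514 mg

Vd = 7.1 L/kg × 95 kg = 674.5 L
LD = Vd × C = 674.5 × 3.2 = 2158 mg
CL = 0.693 × Vd / t½ = 0.693 × 674.5 / 43.1 = 10.85 L/h
D = CL × Css × τ / F = 10.85 × 3.2 × 12 / 0.81 = 514.4 mg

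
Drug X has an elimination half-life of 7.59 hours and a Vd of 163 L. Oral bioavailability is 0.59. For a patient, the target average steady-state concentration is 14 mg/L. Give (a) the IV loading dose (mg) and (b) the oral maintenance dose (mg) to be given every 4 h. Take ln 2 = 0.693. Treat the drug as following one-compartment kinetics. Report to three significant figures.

(a) 2280 mg; (b) 1410 mg

LD = Vd × C = 163.0 × 14 = 2282 mg
CL = 0.693 × Vd / t½ = 0.693 × 163.0 / 7.59 = 14.88 L/h
D = CL × Css × τ / F = 14.88 × 14 × 4 / 0.59 = 1412 mg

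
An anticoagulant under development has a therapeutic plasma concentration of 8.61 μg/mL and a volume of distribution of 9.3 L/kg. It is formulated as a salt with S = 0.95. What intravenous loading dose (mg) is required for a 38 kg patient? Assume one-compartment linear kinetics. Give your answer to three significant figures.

Vd(total) = 38 kg × 9.3 L/kg = 353.4 L
LD = Vd × C / S = 353.4 × 8.610 / 0.95 = 3203 mg

3200 mg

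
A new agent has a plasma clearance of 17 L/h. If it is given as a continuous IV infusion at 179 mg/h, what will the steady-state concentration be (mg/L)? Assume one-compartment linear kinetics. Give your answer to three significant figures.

10.5 mg/L

Css = rate / CL = 179 / 17.00 = 10.53 mg/L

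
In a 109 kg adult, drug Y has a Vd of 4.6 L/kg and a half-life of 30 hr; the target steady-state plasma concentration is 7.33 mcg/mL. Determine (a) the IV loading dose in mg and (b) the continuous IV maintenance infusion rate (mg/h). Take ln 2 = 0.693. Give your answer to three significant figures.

Total Vd = 4.6 × 109 = 501.4 L
LD = Vd × C = 501.4 × 7.33 = 3675 mg
CL = 0.693 × Vd / t½ = 0.693 × 501.4 / 30 = 11.58 L/h
Infusion rate = CL × Css = 11.58 × 7.33 = 84.88 mg/h

(a) 3680 mg; (b) 84.9 mg/h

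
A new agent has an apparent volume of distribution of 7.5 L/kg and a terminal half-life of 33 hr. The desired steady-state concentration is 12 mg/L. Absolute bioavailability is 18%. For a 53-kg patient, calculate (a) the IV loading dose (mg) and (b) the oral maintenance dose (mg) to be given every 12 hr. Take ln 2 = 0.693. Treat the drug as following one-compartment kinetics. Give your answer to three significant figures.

Total Vd = 7.5 × 53 = 397.5 L
LD = Vd × C = 397.5 × 12 = 4770 mg
CL = 0.693 × Vd / t½ = 0.693 × 397.5 / 33 = 8.348 L/h
D = CL × Css × τ / F = 8.348 × 12 × 12 / 0.18 = 6678 mg

(a) 4770 mg; (b) 6680 mg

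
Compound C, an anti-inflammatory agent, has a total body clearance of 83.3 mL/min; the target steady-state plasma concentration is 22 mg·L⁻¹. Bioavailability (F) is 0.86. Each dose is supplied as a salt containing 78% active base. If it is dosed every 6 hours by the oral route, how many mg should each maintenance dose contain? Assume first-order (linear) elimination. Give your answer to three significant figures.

Convert clearance: 83.3 mL/min × 60 min/h ÷ 1000 mL/L = 4.998 L/h
D = CL × Css × τ / F / S = 4.998 × 22 × 6 / 0.86 / 0.78 = 983.5 mg

984 mg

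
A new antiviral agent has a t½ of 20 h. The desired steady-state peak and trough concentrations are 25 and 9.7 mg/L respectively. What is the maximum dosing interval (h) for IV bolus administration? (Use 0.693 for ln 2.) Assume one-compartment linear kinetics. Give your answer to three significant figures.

k = 0.693 / t½ = 0.693 / 20 = 0.03465 h⁻¹
Between IV bolus doses, concentration decays as C = C₀·e^(−kτ), so C_peak/C_trough = e^(kτ).
τ_max = ln(C_peak/C_trough) / k = ln(25/9.7) / 0.03465 = 0.9467 / 0.03465 = 27.32 h

27.3 h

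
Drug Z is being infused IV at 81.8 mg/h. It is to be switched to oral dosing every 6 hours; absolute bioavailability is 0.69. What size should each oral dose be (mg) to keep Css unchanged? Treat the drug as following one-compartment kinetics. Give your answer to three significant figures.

To maintain the same Css, the systemic dosing rate must be unchanged: F·D/τ = infusion rate.
D = rate × τ / F = 81.8 × 6 / 0.69 = 711.3 mg

711 mg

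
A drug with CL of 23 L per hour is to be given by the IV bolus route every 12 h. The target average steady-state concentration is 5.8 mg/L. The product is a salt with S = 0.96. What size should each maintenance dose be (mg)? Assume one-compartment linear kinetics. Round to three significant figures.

At steady state, dose per interval replaces the amount cleared in that interval: S·D/τ = CL·Css.
D = CL × Css × τ / S = 23.00 × 5.8 × 12 / 0.96 = 1668 mg

1670 mg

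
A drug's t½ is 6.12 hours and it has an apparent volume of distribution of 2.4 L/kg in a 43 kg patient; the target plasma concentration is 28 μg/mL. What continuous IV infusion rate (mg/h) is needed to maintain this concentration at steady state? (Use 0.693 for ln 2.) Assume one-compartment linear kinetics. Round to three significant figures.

Total Vd = 2.4 × 43 = 103.2 L
CL = ln 2 · Vd / t½ = 0.693 × 103.2 / 6.12 = 11.69 L/h
Infusion rate = CL × Css = 11.69 × 28 = 327.3 mg/h

327 mg/h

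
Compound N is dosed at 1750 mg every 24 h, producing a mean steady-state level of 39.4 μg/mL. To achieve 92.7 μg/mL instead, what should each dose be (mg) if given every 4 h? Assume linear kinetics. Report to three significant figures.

686 mg

For first-order elimination, Css ∝ F·D/(CL·τ); F and CL are unchanged, so Css ∝ D/τ.
D₂ = D₁ × (Css,target / Css,current) × (τ₂/τ₁) = 1750 × (92.7/39.4) × (4/24) = 686.2 mg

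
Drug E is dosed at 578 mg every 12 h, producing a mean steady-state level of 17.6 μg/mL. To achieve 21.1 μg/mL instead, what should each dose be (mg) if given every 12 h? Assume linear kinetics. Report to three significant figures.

693 mg

For first-order elimination, Css ∝ F·D/(CL·τ); F and CL are unchanged, so Css ∝ D/τ.
D₂ = D₁ × (Css,target / Css,current) = 578 × 21.1/17.6 = 692.9 mg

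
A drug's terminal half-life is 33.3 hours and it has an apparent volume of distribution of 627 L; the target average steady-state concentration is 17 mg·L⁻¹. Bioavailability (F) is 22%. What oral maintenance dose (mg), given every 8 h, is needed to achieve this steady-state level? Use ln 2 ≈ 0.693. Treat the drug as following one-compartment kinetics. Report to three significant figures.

k = 0.693/33.3 = 0.02081 h⁻¹, so CL = k·Vd = 0.02081 × 627.0 = 13.05 L/h
D = CL × Css × τ / F = 13.05 × 17 × 8 / 0.22 = 8067 mg

8070 mg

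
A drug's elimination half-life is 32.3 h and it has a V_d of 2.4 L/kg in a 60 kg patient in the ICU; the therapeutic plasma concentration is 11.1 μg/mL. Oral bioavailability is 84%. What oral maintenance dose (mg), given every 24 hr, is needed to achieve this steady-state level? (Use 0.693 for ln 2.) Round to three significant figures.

980 mg

Vd = 2.4 L/kg × 60 kg = 144.0 L
CL = 0.693 × Vd / t½ = 0.693 × 144.0 / 32.3 = 3.090 L/h
D = CL × Css × τ / F = 3.090 × 11.1 × 24 / 0.84 = 980.0 mg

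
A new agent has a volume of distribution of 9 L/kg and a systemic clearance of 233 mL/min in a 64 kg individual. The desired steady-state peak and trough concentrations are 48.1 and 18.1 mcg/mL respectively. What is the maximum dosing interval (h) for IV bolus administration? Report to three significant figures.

Total Vd = 9 × 64 = 576.0 L
CL = 233 mL/min = 233 × 0.06 = 13.98 L/h
k = CL / Vd = 13.98 / 576.0 = 0.02427 h⁻¹
Between IV bolus doses, concentration decays as C = C₀·e^(−kτ), so C_peak/C_trough = e^(kτ).
τ_max = ln(C_peak/C_trough) / k = ln(48.1/18.1) / 0.02427 = 0.9774 / 0.02427 = 40.27 h

40.3 h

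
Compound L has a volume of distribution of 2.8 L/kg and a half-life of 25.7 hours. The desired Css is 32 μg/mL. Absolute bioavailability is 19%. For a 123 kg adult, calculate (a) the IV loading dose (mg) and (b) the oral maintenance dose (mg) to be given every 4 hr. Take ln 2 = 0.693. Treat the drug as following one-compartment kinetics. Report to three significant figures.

(a) 11000 mg; (b) 6260 mg

Vd = 2.8 L/kg × 123 kg = 344.4 L
LD = Vd × C = 344.4 × 32 = 11020 mg
CL = 0.693 × Vd / t½ = 0.693 × 344.4 / 25.7 = 9.287 L/h
D = CL × Css × τ / F = 9.287 × 32 × 4 / 0.19 = 6257 mg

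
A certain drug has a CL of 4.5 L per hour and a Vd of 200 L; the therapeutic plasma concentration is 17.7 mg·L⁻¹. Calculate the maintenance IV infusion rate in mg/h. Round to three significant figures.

79.7 mg/h

R₀ = 4.500 × 17.7 = 79.65 mg/h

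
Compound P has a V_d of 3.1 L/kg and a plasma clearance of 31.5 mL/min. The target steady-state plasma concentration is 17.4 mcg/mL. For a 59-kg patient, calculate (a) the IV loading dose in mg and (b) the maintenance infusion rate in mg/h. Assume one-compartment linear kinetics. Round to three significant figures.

Vd = 3.1 L/kg × 59 kg = 182.9 L
Loading: fill Vd to C_target → 182.9 L × 17.4 mg/L = 3182 mg
CL = 31.5 mL/min × 60/1000 = 1.890 L/h
Infusion rate = 1.890 L/h × 17.4 mg/L = 32.89 mg/h

(a) 3180 mg; (b) 32.9 mg/h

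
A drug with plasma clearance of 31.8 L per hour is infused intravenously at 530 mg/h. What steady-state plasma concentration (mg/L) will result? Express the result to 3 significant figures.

16.7 mg/L

Css = rate / CL = 530 / 31.80 = 16.67 mg/L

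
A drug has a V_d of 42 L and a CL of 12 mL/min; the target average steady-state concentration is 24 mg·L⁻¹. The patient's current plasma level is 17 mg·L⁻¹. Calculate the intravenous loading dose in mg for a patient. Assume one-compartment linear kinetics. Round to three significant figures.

Concentration deficit ΔC = 24 − 17 = 7.000 mg/L
LD = Vd × ΔC = 42.00 × 7.000 = 294.0 mg

294 mg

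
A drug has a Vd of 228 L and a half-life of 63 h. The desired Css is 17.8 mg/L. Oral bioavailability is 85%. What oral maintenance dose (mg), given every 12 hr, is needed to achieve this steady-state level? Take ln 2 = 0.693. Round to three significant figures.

630 mg

CL = ln 2 · Vd / t½ = 0.693 × 228.0 / 63 = 2.508 L/h
D = CL × Css × τ / F = 2.508 × 17.8 × 12 / 0.85 = 630.2 mg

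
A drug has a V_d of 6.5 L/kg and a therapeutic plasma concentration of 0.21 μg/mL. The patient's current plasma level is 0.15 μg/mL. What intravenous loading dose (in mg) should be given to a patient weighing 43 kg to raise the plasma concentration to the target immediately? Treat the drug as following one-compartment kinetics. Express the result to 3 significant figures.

16.8 mg

Vd = 6.5 L/kg × 43 kg = 279.5 L
Concentration deficit ΔC = 0.21 − 0.15 = 0.06000 mg/L
LD = Vd × ΔC = 279.5 × 0.06000 = 16.77 mg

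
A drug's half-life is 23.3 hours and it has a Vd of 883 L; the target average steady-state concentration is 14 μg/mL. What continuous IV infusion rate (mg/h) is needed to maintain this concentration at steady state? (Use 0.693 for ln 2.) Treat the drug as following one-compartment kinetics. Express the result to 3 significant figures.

368 mg/h

CL = ln 2 · Vd / t½ = 0.693 × 883.0 / 23.3 = 26.26 L/h
Infusion rate = CL × Css = 26.26 × 14 = 367.6 mg/h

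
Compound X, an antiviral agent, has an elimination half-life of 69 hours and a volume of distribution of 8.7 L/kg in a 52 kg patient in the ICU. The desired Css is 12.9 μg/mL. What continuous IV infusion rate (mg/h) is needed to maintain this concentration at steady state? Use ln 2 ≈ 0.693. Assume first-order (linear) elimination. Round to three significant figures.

Total Vd = 8.7 × 52 = 452.4 L
CL = 0.693 × Vd / t½ = 0.693 × 452.4 / 69 = 4.544 L/h
Infusion rate = CL × Css = 4.544 × 12.9 = 58.62 mg/h

58.6 mg/h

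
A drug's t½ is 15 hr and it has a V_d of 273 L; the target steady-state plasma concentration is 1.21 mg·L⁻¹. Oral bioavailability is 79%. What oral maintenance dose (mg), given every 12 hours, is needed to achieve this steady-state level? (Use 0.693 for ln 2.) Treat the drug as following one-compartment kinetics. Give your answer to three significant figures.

k = 0.693/15 = 0.04620 h⁻¹, so CL = k·Vd = 0.04620 × 273.0 = 12.61 L/h
D = CL × Css × τ / F = 12.61 × 1.21 × 12 / 0.79 = 231.8 mg

232 mg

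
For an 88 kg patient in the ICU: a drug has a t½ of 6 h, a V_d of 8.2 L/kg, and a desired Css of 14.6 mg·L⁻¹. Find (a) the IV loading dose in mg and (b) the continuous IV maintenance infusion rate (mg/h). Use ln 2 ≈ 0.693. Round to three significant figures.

Vd = 8.2 L/kg × 88 kg = 721.6 L
LD = Vd × C = 721.6 × 14.6 = 10540 mg
CL = 0.693 × Vd / t½ = 0.693 × 721.6 / 6 = 83.34 L/h
Infusion rate = CL × Css = 83.34 × 14.6 = 1217 mg/h

(a) 10500 mg; (b) 1220 mg/h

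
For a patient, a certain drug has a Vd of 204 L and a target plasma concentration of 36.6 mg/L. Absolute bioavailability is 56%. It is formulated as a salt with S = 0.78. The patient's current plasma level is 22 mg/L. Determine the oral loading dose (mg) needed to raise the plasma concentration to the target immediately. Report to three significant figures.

The loading dose fills Vd to the target concentration.
Concentration deficit ΔC = 36.6 − 22 = 14.60 mg/L
LD = Vd × ΔC / F / S = 204.0 × 14.60 / 0.56 / 0.78 = 6819 mg

6820 mg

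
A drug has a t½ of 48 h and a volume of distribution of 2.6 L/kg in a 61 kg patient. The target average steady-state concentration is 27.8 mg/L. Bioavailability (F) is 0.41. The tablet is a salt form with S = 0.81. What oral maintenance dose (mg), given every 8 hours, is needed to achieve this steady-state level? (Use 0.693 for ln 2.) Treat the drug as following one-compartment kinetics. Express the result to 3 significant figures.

1530 mg

Vd = 2.6 L/kg × 61 kg = 158.6 L
k = 0.693/48 = 0.01444 h⁻¹, so CL = k·Vd = 0.01444 × 158.6 = 2.290 L/h
D = CL × Css × τ / F / S = 2.290 × 27.8 × 8 / 0.41 / 0.81 = 1534 mg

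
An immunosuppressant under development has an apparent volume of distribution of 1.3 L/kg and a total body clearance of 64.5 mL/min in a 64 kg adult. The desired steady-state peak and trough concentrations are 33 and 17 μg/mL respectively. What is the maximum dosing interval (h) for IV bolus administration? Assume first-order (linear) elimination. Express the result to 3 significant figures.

Vd(total) = 64 kg × 1.3 L/kg = 83.20 L
Convert clearance: 64.5 mL/min × 60 min/h ÷ 1000 mL/L = 3.870 L/h
k = CL / Vd = 3.870 / 83.20 = 0.04651 h⁻¹
Between IV bolus doses, concentration decays as C = C₀·e^(−kτ), so C_peak/C_trough = e^(kτ).
τ_max = ln(C_peak/C_trough) / k = ln(33/17) / 0.04651 = 0.6633 / 0.04651 = 14.26 h

14.3 h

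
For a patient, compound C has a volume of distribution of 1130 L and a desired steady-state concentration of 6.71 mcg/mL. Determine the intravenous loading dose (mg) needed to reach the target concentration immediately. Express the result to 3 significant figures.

7580 mg

The loading dose fills Vd to the target concentration.
LD = Vd × C = 1130 × 6.710 = 7582 mg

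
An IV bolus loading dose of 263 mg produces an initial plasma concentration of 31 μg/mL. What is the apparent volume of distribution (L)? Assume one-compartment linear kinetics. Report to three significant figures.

8.48 L

Immediately after an IV bolus, C₀ = Dose / Vd, so Vd = Dose / C₀.
Vd = 263 / 31 = 8.484 L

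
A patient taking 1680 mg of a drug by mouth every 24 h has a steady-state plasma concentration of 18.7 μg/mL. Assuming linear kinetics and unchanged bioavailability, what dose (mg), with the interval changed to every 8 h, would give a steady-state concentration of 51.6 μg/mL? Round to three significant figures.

1550 mg

For first-order elimination, Css ∝ F·D/(CL·τ); F and CL are unchanged, so Css ∝ D/τ.
D₂ = D₁ × (Css,target / Css,current) × (τ₂/τ₁) = 1680 × (51.6/18.7) × (8/24) = 1545 mg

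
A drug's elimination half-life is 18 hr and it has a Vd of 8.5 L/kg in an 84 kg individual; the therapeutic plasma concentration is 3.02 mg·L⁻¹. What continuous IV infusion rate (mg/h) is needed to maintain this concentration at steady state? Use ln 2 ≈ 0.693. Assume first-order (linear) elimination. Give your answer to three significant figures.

83.0 mg/h

Total Vd = 8.5 × 84 = 714.0 L
k = 0.693/18 = 0.03850 h⁻¹, so CL = k·Vd = 0.03850 × 714.0 = 27.49 L/h
Infusion rate = CL × Css = 27.49 × 3.02 = 83.02 mg/h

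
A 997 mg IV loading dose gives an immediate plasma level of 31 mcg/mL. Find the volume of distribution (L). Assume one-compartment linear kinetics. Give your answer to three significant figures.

Immediately after an IV bolus, C₀ = Dose / Vd, so Vd = Dose / C₀.
Vd = 997 / 31 = 32.16 L

32.2 L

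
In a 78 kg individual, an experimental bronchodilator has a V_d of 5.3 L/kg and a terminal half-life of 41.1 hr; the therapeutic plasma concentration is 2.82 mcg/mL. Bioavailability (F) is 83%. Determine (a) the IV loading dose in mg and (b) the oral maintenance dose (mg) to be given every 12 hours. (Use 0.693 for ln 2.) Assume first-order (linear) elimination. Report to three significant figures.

Vd(total) = 78 kg × 5.3 L/kg = 413.4 L
LD = Vd × C = 413.4 × 2.82 = 1166 mg
CL = 0.693 × Vd / t½ = 0.693 × 413.4 / 41.1 = 6.970 L/h
D = CL × Css × τ / F = 6.970 × 2.82 × 12 / 0.83 = 284.2 mg

(a) 1170 mg; (b) 284 mg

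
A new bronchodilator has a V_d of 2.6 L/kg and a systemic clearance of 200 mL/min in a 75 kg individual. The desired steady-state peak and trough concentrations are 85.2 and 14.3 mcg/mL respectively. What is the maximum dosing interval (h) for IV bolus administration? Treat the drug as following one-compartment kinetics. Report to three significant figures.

Vd = 2.6 L/kg × 75 kg = 195.0 L
CL = 200 mL/min × 60/1000 = 12.00 L/h
k = CL / Vd = 12.00 / 195.0 = 0.06154 h⁻¹
Between IV bolus doses, concentration decays as C = C₀·e^(−kτ), so C_peak/C_trough = e^(kτ).
τ_max = ln(C_peak/C_trough) / k = ln(85.2/14.3) / 0.06154 = 1.785 / 0.06154 = 29.01 h

29.0 h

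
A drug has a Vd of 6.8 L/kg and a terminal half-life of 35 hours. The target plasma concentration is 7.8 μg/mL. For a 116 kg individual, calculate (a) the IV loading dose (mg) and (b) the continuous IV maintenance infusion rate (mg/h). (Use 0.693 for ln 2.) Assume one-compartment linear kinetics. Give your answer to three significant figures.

Vd(total) = 116 kg × 6.8 L/kg = 788.8 L
LD = Vd × C = 788.8 × 7.8 = 6153 mg
CL = 0.693 × Vd / t½ = 0.693 × 788.8 / 35 = 15.62 L/h
Infusion rate = CL × Css = 15.62 × 7.8 = 121.8 mg/h

(a) 6150 mg; (b) 122 mg/h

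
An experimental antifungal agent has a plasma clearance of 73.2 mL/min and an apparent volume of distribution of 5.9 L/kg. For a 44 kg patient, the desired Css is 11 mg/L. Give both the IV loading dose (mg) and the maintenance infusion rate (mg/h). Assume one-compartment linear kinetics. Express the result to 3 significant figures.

Total Vd = 5.9 × 44 = 259.6 L
Loading: fill Vd to C_target → 259.6 L × 11 mg/L = 2856 mg
Convert clearance: 73.2 mL/min × 60 min/h ÷ 1000 mL/L = 4.392 L/h
Infusion rate = 4.392 L/h × 11 mg/L = 48.31 mg/h

(a) 2860 mg; (b) 48.3 mg/h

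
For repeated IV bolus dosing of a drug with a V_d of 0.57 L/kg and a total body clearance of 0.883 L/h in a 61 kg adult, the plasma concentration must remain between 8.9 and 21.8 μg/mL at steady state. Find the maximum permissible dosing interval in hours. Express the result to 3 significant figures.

Total Vd = 0.57 × 61 = 34.77 L
k = CL / Vd = 0.8830 / 34.77 = 0.02540 h⁻¹
Between IV bolus doses, concentration decays as C = C₀·e^(−kτ), so C_peak/C_trough = e^(kτ).
τ_max = ln(C_peak/C_trough) / k = ln(21.8/8.9) / 0.02540 = 0.8959 / 0.02540 = 35.27 h

35.3 h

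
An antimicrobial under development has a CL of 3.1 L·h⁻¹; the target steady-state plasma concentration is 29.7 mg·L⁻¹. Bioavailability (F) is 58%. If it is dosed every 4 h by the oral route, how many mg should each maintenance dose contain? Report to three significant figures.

635 mg

D = CL × Css × τ / F = 3.100 × 29.7 × 4 / 0.58 = 635.0 mg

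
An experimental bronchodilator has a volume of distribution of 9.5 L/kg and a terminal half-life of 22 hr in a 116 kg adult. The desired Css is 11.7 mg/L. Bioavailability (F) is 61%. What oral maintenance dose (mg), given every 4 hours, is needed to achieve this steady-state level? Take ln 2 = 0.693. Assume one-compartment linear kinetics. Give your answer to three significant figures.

Vd(total) = 116 kg × 9.5 L/kg = 1102 L
CL = ln 2 · Vd / t½ = 0.693 × 1102 / 22 = 34.71 L/h
D = CL × Css × τ / F = 34.71 × 11.7 × 4 / 0.61 = 2663 mg

2660 mg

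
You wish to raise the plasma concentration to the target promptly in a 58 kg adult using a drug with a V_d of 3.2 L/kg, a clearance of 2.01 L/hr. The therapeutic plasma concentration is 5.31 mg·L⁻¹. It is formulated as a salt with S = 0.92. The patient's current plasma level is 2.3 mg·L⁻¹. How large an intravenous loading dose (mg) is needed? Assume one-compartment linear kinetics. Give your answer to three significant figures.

Total Vd = 3.2 × 58 = 185.6 L
Concentration deficit ΔC = 5.31 − 2.3 = 3.010 mg/L
LD = Vd × ΔC / S = 185.6 × 3.010 / 0.92 = 607.2 mg

607 mg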